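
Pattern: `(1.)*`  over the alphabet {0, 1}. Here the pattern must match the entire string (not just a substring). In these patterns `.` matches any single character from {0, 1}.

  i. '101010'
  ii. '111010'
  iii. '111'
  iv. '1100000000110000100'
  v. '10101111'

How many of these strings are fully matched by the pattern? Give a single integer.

i → match
ii → match
iii → no match
iv → no match
v → match
Total matched: 3

3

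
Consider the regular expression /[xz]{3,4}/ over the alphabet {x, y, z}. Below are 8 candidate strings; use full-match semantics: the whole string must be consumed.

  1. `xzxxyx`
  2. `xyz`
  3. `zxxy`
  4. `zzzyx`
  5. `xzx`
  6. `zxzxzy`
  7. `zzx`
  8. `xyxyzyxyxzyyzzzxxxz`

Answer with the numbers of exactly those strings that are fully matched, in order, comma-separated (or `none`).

1 → no match
2 → no match
3 → no match
4 → no match
5 → match
6 → no match
7 → match
8 → no match

5, 7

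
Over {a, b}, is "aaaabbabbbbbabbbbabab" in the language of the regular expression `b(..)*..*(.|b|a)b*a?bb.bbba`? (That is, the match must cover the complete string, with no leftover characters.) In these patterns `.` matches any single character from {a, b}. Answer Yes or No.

Every match must start with "b", but "aaaabbabbbbbabbbbabab" does not.

No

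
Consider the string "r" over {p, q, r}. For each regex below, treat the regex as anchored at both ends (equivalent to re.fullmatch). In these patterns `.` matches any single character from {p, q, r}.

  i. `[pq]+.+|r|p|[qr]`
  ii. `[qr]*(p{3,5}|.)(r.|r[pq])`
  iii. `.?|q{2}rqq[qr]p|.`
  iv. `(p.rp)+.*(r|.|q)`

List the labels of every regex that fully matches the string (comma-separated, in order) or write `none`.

i → match
ii → no match
iii → match
iv → no match — must start with "p"

i, iii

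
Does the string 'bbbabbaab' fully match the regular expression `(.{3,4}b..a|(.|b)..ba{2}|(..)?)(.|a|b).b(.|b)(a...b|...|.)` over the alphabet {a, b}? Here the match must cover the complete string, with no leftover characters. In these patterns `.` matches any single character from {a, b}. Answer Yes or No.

Yes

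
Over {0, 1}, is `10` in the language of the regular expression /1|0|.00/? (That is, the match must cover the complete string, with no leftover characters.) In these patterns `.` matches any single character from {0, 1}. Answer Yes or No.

No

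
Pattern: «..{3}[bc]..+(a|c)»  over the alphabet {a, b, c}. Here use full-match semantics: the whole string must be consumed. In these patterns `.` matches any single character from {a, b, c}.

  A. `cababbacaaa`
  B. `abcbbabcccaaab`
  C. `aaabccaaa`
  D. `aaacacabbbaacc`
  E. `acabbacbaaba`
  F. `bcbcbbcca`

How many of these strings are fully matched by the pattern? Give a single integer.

A → match
B → no match
C → match
D → no match
E → match
F → match
Total matched: 4

4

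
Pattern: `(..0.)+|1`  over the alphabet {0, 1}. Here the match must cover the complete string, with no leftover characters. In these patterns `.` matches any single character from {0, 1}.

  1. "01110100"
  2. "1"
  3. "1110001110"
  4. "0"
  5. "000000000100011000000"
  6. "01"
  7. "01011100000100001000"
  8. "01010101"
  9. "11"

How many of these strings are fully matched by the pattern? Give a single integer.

3

1 → no match
2 → match
3 → no match
4 → no match
5 → no match
6 → no match
7 → match
8 → match
9 → no match
Total matched: 3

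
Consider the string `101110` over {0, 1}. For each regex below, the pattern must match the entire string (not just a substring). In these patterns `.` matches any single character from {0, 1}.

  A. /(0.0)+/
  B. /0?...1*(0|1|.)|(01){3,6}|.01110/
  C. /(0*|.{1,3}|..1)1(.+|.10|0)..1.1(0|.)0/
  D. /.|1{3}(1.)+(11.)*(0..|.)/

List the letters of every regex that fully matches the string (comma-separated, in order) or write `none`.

A → no match — must start with `0`
B → match
C → no match
D → no match

B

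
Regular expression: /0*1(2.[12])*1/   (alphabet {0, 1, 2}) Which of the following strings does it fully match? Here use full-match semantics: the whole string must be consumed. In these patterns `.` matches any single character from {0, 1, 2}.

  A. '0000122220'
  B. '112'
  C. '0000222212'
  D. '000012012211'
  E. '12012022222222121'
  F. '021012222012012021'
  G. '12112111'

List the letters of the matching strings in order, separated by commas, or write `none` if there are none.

D, E, G

A → no match — must end with '1'
B → no match — must end with '1'
C → no match — must end with '1'
D → match
E → match
F → no match
G → match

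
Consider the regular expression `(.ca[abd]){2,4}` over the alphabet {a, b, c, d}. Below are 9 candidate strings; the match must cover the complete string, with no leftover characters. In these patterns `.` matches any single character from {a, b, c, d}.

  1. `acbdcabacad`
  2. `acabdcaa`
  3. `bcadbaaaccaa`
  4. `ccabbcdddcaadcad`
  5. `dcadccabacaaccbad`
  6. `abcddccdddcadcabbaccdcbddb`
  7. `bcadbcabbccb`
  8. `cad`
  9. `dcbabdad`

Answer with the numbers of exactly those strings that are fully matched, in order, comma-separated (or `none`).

1. `acbdcabacad` → no match
2. `acabdcaa` → match
3. `bcadbaaaccaa` → no match
4 → no match
5 → no match
6 → no match
7. `bcadbcabbccb` → no match
8. `cad` → no match
9. `dcbabdad` → no match

2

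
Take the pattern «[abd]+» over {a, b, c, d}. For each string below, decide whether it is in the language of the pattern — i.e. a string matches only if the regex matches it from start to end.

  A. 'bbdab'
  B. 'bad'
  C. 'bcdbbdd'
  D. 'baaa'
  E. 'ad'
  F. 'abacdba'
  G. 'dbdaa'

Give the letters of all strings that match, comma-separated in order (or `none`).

A → match
B → match
C → no match
D → match
E → match
F → no match
G → match

A, B, D, E, G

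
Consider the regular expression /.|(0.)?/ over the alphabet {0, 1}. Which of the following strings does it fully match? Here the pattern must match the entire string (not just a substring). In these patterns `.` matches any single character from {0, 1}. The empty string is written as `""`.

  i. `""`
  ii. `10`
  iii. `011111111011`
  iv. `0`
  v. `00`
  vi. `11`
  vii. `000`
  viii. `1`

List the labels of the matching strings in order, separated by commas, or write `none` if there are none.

i, iv, v, viii

i → match
ii → no match
iii → no match
iv → match
v → match
vi → no match
vii → no match
viii → match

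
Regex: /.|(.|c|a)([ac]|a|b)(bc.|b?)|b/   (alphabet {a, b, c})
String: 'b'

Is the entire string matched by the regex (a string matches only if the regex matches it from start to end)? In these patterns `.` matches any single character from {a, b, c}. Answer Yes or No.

Yes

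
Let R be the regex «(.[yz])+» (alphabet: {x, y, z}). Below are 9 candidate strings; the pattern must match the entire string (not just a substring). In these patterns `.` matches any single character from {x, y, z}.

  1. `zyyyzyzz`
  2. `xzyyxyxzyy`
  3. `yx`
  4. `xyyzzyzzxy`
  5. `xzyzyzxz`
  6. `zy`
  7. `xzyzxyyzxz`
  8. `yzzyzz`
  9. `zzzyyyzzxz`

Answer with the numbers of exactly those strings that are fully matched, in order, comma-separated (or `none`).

1 → match
2 → match
3 → no match
4 → match
5 → match
6 → match
7 → match
8 → match
9 → match

1, 2, 4, 5, 6, 7, 8, 9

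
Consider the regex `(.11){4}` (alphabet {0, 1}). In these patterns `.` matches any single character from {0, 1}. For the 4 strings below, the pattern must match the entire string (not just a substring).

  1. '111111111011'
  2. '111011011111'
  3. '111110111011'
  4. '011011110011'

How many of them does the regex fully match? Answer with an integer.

1 → match
2 → match
3 → no match
4 → no match
Total matched: 2

2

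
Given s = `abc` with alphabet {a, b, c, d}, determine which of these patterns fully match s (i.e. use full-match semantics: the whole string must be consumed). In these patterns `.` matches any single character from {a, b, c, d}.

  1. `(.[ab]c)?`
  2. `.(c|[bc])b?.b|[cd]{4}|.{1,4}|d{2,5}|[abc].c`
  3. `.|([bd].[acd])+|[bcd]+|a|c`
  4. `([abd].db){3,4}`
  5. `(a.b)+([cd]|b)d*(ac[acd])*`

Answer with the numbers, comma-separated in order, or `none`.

1, 2

1 → match
2 → match
3 → no match
4 → no match — must end with `db`
5 → no match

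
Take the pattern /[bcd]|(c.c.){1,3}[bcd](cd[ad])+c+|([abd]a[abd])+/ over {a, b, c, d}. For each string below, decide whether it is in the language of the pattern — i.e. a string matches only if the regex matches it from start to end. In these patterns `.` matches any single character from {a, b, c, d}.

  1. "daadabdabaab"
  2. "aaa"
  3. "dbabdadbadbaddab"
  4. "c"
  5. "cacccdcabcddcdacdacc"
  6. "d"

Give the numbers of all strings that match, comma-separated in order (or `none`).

1, 2, 4, 5, 6

1 → match
2 → match
3 → no match
4 → match
5 → match
6 → match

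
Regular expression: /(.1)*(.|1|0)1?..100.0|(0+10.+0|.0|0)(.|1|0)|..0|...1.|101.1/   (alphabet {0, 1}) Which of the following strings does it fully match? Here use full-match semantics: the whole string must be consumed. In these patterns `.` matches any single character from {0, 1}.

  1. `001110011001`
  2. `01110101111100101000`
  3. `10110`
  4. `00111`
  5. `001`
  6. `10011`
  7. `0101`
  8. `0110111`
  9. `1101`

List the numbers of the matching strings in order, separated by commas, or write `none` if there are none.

3, 4, 5, 6

1 → no match
2 → no match
3 → match
4 → match
5 → match
6 → match
7 → no match
8 → no match
9 → no match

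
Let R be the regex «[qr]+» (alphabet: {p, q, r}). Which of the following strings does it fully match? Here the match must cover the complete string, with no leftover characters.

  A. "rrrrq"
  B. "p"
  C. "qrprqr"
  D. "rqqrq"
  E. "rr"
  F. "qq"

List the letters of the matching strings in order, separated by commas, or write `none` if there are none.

A → match
B → no match
C → no match
D → match
E → match
F → match

A, D, E, F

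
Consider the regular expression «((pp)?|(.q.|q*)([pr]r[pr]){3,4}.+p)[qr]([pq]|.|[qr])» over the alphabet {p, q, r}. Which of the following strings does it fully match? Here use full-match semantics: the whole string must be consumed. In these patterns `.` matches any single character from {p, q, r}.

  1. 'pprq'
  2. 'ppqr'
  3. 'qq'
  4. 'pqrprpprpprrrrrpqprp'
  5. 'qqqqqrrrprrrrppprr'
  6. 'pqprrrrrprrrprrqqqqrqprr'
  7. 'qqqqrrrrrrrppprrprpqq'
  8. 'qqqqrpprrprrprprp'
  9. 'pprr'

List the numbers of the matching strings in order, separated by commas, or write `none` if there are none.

1, 2, 3, 4, 5, 6, 9

1 → match
2 → match
3 → match
4 → match
5 → match
6 → match
7 → no match
8 → no match
9 → match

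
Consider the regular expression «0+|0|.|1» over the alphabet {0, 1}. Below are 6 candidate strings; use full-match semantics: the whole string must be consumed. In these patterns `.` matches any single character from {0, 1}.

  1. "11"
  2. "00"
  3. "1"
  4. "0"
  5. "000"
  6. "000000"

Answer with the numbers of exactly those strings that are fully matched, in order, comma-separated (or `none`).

1. "11" → no match
2. "00" → match
3. "1" → match
4. "0" → match
5. "000" → match
6. "000000" → match

2, 3, 4, 5, 6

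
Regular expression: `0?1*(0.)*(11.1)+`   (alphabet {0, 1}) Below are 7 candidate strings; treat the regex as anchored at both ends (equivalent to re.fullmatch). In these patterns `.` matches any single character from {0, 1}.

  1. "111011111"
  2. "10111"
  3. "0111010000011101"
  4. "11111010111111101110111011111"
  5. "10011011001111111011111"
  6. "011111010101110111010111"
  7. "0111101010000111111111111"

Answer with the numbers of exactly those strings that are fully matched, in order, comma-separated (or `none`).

1, 3, 4, 7

1 → match
2 → no match
3 → match
4 → match
5 → no match
6 → no match
7 → match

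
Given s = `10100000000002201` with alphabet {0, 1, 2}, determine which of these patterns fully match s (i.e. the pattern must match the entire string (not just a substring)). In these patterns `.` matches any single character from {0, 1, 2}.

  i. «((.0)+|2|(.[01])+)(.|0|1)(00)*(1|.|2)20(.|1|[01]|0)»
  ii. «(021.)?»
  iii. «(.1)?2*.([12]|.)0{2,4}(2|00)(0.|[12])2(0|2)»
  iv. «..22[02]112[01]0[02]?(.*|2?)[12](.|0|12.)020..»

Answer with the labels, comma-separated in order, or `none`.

i → match
ii → no match
iii → no match
iv → no match

i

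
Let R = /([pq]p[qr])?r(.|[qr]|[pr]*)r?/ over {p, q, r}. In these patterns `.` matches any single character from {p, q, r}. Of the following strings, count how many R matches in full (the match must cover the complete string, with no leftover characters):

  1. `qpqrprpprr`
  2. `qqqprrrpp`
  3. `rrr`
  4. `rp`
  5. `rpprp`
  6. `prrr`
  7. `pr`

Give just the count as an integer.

1 → match
2 → no match
3 → match
4 → match
5 → match
6 → no match
7 → no match
Total matched: 4

4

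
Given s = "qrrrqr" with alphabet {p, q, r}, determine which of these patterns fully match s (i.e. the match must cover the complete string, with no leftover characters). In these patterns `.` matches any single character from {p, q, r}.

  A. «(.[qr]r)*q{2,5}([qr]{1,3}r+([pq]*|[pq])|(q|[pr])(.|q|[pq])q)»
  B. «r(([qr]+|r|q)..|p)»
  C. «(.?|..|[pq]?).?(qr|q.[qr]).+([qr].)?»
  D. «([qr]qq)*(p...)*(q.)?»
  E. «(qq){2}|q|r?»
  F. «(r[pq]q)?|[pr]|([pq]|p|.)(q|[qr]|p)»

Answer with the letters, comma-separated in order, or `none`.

C

A → no match
B → no match — must start with "r"
C → match
D → no match
E → no match
F → no match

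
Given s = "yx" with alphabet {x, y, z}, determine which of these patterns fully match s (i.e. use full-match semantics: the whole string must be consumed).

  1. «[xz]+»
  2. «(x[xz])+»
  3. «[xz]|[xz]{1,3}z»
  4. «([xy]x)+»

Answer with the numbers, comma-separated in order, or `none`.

1 → no match
2 → no match — must start with "x"
3 → no match
4 → match

4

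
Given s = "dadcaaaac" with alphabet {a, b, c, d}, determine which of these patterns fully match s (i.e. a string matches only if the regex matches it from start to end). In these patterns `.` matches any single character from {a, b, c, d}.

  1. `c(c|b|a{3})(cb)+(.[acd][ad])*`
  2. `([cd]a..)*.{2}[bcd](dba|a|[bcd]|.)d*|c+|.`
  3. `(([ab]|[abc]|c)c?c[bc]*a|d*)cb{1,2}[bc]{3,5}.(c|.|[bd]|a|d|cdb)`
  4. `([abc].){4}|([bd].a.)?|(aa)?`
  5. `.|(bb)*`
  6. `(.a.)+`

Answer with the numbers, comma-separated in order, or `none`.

1 → no match — must start with "c"
2 → no match
3 → no match
4 → no match
5 → no match
6 → match

6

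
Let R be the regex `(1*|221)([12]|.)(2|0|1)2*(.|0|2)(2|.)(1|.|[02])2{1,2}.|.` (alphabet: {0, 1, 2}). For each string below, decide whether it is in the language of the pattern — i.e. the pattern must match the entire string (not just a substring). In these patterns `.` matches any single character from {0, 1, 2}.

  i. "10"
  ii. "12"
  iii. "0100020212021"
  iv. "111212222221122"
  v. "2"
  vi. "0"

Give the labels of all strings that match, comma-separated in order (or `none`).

iv, v, vi

i → no match
ii → no match
iii → no match
iv → match
v → match
vi → match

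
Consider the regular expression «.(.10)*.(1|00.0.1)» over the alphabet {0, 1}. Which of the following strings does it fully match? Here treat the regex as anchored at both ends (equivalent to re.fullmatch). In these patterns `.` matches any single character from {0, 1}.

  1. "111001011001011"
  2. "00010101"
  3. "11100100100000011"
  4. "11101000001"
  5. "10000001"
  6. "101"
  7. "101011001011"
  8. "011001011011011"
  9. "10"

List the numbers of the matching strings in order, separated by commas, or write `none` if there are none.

1 → match
2 → no match
3 → match
4 → match
5 → match
6 → match
7 → match
8 → match
9 → no match — must end with "1"

1, 3, 4, 5, 6, 7, 8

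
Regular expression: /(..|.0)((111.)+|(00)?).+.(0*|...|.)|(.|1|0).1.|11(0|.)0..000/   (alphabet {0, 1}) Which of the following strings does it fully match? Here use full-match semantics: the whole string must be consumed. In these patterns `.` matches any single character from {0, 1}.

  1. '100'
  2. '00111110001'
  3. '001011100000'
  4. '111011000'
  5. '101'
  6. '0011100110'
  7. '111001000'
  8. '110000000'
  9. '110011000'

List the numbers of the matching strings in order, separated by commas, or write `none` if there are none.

2, 3, 4, 6, 7, 8, 9

1 → no match
2 → match
3 → match
4 → match
5 → no match
6 → match
7 → match
8 → match
9 → match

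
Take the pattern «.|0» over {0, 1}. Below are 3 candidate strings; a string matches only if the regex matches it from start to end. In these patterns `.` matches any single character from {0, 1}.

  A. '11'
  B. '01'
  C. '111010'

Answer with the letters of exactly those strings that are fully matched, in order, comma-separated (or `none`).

none

A → no match
B → no match
C → no match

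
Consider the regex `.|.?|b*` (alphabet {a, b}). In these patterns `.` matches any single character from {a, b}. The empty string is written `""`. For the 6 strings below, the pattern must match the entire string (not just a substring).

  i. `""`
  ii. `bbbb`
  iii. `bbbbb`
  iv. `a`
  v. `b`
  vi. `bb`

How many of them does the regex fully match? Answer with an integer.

6

i → match
ii → match
iii → match
iv → match
v → match
vi → match
Total matched: 6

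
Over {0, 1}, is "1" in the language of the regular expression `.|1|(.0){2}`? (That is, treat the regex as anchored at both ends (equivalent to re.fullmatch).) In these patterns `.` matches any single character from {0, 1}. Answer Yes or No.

Yes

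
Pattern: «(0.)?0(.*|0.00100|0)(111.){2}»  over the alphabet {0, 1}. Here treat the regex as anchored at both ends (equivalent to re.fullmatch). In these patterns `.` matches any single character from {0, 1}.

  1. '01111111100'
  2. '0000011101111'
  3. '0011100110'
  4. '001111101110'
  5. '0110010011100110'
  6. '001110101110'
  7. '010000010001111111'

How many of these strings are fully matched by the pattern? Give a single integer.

2

1. '01111111100' → no match
2 → match
3. '0011100110' → no match
4. '001111101110' → match
5 → no match
6. '001110101110' → no match
7 → no match
Total matched: 2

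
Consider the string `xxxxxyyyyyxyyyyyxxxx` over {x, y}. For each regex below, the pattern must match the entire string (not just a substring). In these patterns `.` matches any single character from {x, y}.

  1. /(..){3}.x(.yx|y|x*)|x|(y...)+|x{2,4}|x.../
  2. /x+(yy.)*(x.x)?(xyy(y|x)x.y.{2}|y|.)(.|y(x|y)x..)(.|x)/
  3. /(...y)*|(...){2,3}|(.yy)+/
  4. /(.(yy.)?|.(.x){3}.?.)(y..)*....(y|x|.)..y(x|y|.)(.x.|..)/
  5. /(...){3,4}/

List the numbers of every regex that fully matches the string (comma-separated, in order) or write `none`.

1 → no match
2 → match
3 → no match
4 → no match
5 → no match

2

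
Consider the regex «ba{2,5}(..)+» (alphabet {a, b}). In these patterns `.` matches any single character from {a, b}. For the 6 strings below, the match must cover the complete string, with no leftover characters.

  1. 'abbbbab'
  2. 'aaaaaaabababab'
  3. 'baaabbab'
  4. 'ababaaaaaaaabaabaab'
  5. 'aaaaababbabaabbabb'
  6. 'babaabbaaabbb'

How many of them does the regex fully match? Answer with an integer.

1 → no match — must start with 'ba'
2 → no match — must start with 'ba'
3 → match
4 → no match — must start with 'ba'
5 → no match — must start with 'ba'
6 → no match
Total matched: 1

1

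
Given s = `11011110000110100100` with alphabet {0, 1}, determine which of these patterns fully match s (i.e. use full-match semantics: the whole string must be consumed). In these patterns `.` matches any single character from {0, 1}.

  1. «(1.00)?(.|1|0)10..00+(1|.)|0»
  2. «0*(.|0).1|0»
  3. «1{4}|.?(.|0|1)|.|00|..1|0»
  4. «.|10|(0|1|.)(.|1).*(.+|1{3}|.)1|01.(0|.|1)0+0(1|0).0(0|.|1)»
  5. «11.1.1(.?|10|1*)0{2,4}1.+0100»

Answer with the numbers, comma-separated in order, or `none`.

1 → no match
2 → no match
3 → no match
4 → no match
5 → match

5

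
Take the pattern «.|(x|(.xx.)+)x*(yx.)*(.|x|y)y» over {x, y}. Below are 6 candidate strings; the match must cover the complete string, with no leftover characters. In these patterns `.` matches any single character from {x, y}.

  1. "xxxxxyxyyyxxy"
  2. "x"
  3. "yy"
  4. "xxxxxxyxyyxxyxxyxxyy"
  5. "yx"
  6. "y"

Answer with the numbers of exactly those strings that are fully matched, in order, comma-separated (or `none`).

2, 4, 6

1 → no match
2 → match
3 → no match
4 → match
5 → no match
6 → match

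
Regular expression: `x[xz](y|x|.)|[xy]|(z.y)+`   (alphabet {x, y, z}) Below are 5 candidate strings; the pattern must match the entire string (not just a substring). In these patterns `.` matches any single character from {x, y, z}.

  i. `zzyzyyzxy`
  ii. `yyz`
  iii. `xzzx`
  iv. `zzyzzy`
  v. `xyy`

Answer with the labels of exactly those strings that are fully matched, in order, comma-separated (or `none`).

i → match
ii → no match
iii → no match
iv → match
v → no match

i, iv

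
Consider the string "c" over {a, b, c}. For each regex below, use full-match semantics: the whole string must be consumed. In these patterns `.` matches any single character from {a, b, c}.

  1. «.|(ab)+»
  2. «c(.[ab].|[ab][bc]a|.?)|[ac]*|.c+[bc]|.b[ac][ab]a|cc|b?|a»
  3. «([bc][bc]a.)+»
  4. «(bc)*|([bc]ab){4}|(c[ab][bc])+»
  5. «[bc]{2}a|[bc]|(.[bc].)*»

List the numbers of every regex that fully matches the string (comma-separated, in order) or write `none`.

1, 2, 5

1 → match
2 → match
3 → no match
4 → no match
5 → match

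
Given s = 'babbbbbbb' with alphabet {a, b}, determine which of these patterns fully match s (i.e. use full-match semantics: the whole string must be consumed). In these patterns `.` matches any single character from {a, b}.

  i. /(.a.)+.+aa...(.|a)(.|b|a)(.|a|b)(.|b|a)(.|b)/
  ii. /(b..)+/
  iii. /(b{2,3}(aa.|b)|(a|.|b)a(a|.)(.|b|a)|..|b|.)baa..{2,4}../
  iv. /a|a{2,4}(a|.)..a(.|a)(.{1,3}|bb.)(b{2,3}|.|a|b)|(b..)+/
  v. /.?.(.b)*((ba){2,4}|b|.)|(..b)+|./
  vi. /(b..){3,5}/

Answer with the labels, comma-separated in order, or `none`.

i → no match
ii → match
iii → no match
iv → match
v → match
vi → match

ii, iv, v, vi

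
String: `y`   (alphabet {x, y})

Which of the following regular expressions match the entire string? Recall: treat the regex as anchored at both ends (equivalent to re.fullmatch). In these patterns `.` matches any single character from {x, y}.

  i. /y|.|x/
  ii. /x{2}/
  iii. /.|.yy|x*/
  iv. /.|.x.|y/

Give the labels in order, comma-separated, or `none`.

i → match
ii → no match — must start with `x`
iii → match
iv → match

i, iii, iv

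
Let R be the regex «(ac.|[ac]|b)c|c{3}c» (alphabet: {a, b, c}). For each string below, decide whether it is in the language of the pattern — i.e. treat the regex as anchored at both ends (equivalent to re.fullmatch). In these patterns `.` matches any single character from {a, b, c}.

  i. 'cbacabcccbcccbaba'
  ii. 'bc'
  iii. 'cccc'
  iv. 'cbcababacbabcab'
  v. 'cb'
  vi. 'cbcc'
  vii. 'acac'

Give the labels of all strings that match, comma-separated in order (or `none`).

ii, iii, vii

i → no match
ii → match
iii → match
iv → no match
v → no match
vi → no match
vii → match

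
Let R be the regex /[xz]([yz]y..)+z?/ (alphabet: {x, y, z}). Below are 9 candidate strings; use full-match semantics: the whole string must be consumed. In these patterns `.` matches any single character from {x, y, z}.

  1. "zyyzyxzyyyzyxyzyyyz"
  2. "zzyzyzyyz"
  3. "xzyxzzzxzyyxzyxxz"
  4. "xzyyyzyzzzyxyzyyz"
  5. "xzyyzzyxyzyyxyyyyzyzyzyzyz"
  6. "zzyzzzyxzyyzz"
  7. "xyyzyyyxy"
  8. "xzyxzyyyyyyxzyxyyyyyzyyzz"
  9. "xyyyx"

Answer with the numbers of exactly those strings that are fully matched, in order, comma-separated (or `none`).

1 → no match
2. "zzyzyzyyz" → match
3 → no match
4 → match
5 → match
6 → match
7. "xyyzyyyxy" → match
8 → no match
9. "xyyyx" → match

2, 4, 5, 6, 7, 9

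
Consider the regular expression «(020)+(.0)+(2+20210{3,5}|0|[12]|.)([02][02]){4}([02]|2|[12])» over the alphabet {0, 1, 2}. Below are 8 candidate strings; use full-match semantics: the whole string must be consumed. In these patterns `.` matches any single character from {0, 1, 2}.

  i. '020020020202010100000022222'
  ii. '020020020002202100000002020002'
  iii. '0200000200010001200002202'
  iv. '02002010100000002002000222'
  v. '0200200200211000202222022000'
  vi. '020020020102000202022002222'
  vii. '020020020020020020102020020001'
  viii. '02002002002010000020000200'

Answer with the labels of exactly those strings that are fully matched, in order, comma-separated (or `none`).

i, ii, iii, iv, vi, vii, viii

i → match
ii → match
iii → match
iv → match
v → no match
vi → match
vii → match
viii → match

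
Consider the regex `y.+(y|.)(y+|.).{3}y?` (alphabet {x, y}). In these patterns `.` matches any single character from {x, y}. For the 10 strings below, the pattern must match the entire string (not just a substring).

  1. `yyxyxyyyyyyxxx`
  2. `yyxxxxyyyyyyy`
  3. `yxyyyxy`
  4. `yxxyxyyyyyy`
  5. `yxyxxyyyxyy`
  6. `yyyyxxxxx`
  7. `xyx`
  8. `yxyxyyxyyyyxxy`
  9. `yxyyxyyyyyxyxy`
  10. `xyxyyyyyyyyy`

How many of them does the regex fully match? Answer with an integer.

1 → match
2 → match
3. `yxyyyxy` → match
4. `yxxyxyyyyyy` → match
5. `yxyxxyyyxyy` → match
6. `yyyyxxxxx` → match
7. `xyx` → no match — must start with `y`
8 → match
9 → match
10. `xyxyyyyyyyyy` → no match — must start with `y`
Total matched: 8

8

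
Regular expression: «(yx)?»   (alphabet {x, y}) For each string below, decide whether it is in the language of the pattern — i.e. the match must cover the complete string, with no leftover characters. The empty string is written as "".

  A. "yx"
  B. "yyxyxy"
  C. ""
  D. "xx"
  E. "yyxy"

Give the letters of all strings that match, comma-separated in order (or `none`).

A → match
B → no match
C → match
D → no match
E → no match

A, C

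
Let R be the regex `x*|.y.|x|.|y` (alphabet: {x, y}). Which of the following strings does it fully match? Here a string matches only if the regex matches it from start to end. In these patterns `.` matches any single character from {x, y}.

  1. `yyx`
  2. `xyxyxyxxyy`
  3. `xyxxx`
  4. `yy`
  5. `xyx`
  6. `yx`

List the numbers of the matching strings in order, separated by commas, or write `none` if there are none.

1 → match
2 → no match
3 → no match
4 → no match
5 → match
6 → no match

1, 5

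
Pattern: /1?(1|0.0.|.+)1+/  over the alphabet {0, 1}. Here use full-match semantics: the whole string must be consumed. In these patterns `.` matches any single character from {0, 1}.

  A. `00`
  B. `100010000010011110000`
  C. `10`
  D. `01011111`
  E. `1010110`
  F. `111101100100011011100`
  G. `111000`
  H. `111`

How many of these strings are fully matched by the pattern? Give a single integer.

2

A → no match — must end with `1`
B → no match — must end with `1`
C → no match — must end with `1`
D → match
E → no match — must end with `1`
F → no match — must end with `1`
G → no match — must end with `1`
H → match
Total matched: 2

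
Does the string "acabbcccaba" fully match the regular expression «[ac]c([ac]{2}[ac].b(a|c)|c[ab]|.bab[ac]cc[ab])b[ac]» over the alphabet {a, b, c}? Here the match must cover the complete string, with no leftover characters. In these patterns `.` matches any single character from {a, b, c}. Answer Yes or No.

No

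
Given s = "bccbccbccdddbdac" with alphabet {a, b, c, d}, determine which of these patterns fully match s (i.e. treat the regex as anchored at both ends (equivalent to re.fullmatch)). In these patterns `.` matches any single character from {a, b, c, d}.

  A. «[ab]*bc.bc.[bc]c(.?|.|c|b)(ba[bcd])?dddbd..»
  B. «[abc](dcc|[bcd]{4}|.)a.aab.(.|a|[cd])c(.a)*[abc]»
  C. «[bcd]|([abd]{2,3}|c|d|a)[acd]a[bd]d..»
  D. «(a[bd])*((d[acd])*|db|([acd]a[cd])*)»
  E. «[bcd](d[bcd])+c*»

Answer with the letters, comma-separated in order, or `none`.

A

A → match
B → no match
C → no match
D → no match
E → no match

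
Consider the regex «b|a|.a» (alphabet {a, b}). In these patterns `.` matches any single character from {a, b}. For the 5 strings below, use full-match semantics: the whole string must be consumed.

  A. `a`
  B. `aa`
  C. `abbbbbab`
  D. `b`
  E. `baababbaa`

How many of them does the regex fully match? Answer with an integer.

3

A → match
B → match
C → no match
D → match
E → no match
Total matched: 3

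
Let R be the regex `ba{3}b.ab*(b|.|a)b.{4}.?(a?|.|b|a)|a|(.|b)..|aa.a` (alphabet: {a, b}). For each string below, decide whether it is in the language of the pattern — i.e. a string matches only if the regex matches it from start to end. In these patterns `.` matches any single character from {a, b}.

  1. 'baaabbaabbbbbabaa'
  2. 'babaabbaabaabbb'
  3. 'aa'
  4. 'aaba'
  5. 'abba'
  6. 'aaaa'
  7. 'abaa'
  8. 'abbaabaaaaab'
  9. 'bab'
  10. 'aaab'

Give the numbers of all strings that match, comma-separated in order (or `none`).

4, 6, 9

1 → no match
2 → no match
3 → no match
4 → match
5 → no match
6 → match
7 → no match
8 → no match
9 → match
10 → no match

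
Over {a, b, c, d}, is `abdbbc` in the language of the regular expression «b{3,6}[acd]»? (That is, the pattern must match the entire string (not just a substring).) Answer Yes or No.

Every match must start with `b`, but `abdbbc` does not.

No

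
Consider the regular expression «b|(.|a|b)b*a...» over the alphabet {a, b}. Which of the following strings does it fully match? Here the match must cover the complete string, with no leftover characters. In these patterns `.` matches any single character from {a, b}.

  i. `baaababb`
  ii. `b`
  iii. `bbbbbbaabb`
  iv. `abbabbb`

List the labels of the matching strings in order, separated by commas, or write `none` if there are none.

ii, iii, iv

i. `baaababb` → no match
ii. `b` → match
iii. `bbbbbbaabb` → match
iv. `abbabbb` → match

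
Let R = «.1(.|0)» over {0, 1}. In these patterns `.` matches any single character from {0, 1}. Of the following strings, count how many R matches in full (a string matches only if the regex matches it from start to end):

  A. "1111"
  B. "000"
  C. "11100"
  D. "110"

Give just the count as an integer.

A → no match
B → no match
C → no match
D → match
Total matched: 1

1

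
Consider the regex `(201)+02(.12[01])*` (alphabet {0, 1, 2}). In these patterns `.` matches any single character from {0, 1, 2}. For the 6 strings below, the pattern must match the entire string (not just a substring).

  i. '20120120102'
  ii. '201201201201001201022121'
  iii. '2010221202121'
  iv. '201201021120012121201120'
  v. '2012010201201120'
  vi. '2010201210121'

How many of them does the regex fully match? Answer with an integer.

i → match
ii → no match
iii → match
iv → match
v → match
vi → match
Total matched: 5

5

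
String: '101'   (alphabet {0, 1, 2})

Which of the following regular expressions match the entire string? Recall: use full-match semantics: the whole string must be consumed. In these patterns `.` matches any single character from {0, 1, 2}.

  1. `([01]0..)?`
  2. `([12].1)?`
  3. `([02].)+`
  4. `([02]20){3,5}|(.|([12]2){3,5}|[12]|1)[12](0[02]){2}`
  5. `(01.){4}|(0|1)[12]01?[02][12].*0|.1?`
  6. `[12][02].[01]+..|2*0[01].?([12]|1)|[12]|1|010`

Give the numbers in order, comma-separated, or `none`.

2

1 → no match
2 → match
3 → no match
4 → no match
5 → no match
6 → no match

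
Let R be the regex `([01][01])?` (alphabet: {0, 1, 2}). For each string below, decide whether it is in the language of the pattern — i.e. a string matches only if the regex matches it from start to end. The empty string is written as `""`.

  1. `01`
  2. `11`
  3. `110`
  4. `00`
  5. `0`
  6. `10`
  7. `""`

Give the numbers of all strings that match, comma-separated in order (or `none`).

1 → match
2 → match
3 → no match
4 → match
5 → no match
6 → match
7 → match

1, 2, 4, 6, 7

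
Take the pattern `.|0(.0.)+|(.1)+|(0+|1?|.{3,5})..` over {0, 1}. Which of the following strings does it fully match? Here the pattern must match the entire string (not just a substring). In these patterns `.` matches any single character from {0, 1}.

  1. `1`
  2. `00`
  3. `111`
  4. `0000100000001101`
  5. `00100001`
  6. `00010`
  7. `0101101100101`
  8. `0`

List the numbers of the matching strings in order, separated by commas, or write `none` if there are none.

1, 2, 3, 4, 6, 7, 8

1 → match
2 → match
3 → match
4 → match
5 → no match
6 → match
7 → match
8 → match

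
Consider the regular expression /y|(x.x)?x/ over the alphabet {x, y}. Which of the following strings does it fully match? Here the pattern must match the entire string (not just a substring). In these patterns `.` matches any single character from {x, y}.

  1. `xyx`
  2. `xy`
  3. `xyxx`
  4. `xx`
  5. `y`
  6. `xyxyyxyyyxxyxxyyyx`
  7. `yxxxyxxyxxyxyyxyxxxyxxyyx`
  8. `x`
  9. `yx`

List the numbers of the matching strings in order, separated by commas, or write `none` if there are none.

3, 5, 8

1 → no match
2 → no match
3 → match
4 → no match
5 → match
6 → no match
7 → no match
8 → match
9 → no match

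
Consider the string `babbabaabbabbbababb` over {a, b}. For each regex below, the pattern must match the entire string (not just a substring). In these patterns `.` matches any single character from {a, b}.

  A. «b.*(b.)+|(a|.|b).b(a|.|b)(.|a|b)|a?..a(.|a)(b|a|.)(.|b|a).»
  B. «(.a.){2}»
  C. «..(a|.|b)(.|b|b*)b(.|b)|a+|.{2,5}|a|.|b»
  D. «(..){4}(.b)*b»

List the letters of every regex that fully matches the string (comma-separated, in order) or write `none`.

A → match
B → no match
C → no match
D → match

A, D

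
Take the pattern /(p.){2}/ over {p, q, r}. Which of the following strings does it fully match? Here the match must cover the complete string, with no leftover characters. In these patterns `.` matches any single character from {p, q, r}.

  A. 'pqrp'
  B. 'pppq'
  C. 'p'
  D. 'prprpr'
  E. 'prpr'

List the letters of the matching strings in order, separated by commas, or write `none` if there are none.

B, E

A → no match
B → match
C → no match
D → no match
E → match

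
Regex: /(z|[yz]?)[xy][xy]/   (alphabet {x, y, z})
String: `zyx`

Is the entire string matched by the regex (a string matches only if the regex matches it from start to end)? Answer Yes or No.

Yes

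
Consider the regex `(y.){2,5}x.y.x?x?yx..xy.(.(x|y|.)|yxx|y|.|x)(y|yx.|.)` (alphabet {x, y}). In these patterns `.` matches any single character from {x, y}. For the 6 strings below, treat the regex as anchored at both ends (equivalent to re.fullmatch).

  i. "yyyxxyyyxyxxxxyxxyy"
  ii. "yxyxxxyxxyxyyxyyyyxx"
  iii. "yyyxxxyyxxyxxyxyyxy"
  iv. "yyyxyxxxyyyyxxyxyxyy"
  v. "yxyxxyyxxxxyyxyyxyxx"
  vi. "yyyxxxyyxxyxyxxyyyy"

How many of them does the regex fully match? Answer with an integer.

i → match
ii → match
iii → match
iv → no match
v → no match
vi → match
Total matched: 4

4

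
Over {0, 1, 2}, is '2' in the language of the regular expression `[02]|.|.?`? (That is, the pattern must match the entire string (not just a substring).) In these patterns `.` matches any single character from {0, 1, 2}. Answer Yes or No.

Yes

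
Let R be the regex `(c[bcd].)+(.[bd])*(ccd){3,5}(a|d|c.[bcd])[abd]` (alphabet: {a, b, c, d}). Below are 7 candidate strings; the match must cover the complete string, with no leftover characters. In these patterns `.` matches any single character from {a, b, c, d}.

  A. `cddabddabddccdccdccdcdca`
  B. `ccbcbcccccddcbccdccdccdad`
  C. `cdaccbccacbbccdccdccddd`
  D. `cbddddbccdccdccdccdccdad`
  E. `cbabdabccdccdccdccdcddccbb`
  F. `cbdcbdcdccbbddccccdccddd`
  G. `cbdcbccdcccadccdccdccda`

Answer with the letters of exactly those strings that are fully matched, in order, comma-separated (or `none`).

A, B, C, D

A → match
B → match
C → match
D → match
E → no match
F → no match
G → no match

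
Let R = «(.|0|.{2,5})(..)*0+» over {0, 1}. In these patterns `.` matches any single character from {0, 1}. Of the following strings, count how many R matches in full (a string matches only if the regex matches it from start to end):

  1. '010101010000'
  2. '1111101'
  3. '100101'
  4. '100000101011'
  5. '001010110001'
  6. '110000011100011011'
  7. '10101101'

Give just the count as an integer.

1 → match
2 → no match — must end with '0'
3 → no match — must end with '0'
4 → no match — must end with '0'
5 → no match — must end with '0'
6 → no match — must end with '0'
7 → no match — must end with '0'
Total matched: 1

1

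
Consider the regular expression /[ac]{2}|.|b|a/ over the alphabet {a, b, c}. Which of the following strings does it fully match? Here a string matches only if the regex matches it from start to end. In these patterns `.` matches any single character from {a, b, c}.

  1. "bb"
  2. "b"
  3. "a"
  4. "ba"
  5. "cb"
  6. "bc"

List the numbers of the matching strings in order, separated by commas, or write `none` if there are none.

2, 3

1 → no match
2 → match
3 → match
4 → no match
5 → no match
6 → no match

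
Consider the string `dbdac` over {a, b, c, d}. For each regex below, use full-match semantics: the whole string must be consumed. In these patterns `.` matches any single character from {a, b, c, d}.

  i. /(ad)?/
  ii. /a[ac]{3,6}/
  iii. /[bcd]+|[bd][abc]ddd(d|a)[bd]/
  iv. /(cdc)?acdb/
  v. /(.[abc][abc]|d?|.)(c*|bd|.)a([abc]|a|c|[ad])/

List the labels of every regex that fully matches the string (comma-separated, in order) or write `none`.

i → no match
ii → no match — must start with `a`
iii → no match
iv → no match — must end with `acdb`
v → match

v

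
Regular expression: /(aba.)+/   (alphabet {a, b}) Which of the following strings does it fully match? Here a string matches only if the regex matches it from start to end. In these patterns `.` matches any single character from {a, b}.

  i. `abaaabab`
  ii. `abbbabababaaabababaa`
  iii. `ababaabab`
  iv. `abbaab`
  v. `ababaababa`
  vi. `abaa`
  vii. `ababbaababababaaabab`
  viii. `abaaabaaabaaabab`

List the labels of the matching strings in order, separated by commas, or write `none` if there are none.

i → match
ii → no match — must start with `aba`
iii → no match
iv → no match — must start with `aba`
v → no match
vi → match
vii → no match
viii → match

i, vi, viii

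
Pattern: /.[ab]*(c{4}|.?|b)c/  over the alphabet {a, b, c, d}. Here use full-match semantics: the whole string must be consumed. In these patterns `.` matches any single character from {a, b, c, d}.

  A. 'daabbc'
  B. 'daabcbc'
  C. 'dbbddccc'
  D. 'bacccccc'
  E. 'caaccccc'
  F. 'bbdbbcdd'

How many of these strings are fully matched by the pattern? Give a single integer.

2

A → match
B → no match
C → no match
D → no match
E → match
F → no match — must end with 'c'
Total matched: 2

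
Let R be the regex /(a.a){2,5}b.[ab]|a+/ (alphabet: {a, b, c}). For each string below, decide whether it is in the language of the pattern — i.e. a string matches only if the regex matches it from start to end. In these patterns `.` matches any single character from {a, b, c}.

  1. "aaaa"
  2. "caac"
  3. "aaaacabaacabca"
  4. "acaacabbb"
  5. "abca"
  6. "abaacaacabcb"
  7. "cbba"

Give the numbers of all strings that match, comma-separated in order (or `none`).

1, 4, 6

1 → match
2 → no match — must start with "a"
3 → no match
4 → match
5 → no match
6 → match
7 → no match — must start with "a"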